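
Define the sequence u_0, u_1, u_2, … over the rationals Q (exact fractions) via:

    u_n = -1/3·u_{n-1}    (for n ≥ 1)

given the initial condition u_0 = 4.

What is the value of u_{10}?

4/59049

u_1 = -1/3·4 = -4/3
u_2 = -1/3·-4/3 = 4/9
u_3 = -1/3·4/9 = -4/27
u_4 = -1/3·-4/27 = 4/81
u_5 = -1/3·4/81 = -4/243
u_6 = -1/3·-4/243 = 4/729
u_7 = -1/3·4/729 = -4/2187
u_8 = -1/3·-4/2187 = 4/6561
u_9 = -1/3·4/6561 = -4/19683
u_10 = -1/3·-4/19683 = 4/59049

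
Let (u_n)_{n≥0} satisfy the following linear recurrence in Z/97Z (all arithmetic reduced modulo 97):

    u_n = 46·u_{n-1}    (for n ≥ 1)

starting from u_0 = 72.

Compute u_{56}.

u_1 = 46·72 = 14
u_2 = 46·14 = 62
u_3 = 46·62 = 39
u_4 = 46·39 = 48
u_5 = 46·48 = 74
u_6 = 46·74 = 9
u_7 = 46·9 = 26
u_8 = 46·26 = 32
u_9 = 46·32 = 17
u_10 = 46·17 = 6
u_11 = 46·6 = 82
u_12 = 46·82 = 86
u_13 = 46·86 = 76
u_14 = 46·76 = 4
u_15 = 46·4 = 87
u_16 = 46·87 = 25
u_17 = 46·25 = 83
u_18 = 46·83 = 35
u_19 = 46·35 = 58
u_20 = 46·58 = 49
u_21 = 46·49 = 23
u_22 = 46·23 = 88
u_23 = 46·88 = 71
u_24 = 46·71 = 65
u_25 = 46·65 = 80
u_26 = 46·80 = 91
u_27 = 46·91 = 15
u_28 = 46·15 = 11
u_29 = 46·11 = 21
u_30 = 46·21 = 93
u_31 = 46·93 = 10
u_32 = 46·10 = 72
u_33 = 46·72 = 14
u_34 = 46·14 = 62
u_35 = 46·62 = 39
u_36 = 46·39 = 48
u_37 = 46·48 = 74
u_38 = 46·74 = 9
u_39 = 46·9 = 26
u_40 = 46·26 = 32
u_41 = 46·32 = 17
u_42 = 46·17 = 6
u_43 = 46·6 = 82
u_44 = 46·82 = 86
u_45 = 46·86 = 76
u_46 = 46·76 = 4
u_47 = 46·4 = 87
u_48 = 46·87 = 25
u_49 = 46·25 = 83
u_50 = 46·83 = 35
u_51 = 46·35 = 58
u_52 = 46·58 = 49
u_53 = 46·49 = 23
u_54 = 46·23 = 88
u_55 = 46·88 = 71
u_56 = 46·71 = 65

65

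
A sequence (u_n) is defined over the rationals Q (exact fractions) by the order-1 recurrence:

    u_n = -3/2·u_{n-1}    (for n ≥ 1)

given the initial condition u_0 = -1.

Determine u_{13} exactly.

u_1 = -3/2·-1 = 3/2
u_2 = -3/2·3/2 = -9/4
u_3 = -3/2·-9/4 = 27/8
u_4 = -3/2·27/8 = -81/16
u_5 = -3/2·-81/16 = 243/32
u_6 = -3/2·243/32 = -729/64
u_7 = -3/2·-729/64 = 2187/128
u_8 = -3/2·2187/128 = -6561/256
u_9 = -3/2·-6561/256 = 19683/512
u_10 = -3/2·19683/512 = -59049/1024
u_11 = -3/2·-59049/1024 = 177147/2048
u_12 = -3/2·177147/2048 = -531441/4096
u_13 = -3/2·-531441/4096 = 1594323/8192

1594323/8192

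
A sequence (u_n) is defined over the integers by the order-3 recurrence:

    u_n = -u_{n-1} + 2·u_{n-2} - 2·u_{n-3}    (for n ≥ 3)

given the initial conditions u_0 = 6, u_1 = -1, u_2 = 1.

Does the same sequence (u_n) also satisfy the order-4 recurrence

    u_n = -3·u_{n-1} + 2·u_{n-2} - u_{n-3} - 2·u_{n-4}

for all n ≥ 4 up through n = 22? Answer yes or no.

Terms u_0..u_22: 6, -1, 1, -15, 19, -51, 119, -259, 599, -1355, 3071, -6979, 15831, -35931, 81551, -185075, 420039, -953291, 2163519, -4910179, 11143799, -25291195, 57399151
n=4: candidate gives 36, actual u_4 = 19 ✗

no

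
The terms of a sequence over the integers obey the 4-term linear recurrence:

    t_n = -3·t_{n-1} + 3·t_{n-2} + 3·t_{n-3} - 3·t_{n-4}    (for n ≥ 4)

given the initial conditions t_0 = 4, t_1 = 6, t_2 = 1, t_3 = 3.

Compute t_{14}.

702324

t_4 = -3·3 + 3·1 + 3·6 + -3·4 = 0
t_5 = -3·0 + 3·3 + 3·1 + -3·6 = -6
t_6 = -3·-6 + 3·0 + 3·3 + -3·1 = 24
t_7 = -3·24 + 3·-6 + 3·0 + -3·3 = -99
t_8 = -3·-99 + 3·24 + 3·-6 + -3·0 = 351
t_9 = -3·351 + 3·-99 + 3·24 + -3·-6 = -1260
t_10 = -3·-1260 + 3·351 + 3·-99 + -3·24 = 4464
t_11 = -3·4464 + 3·-1260 + 3·351 + -3·-99 = -15822
t_12 = -3·-15822 + 3·4464 + 3·-1260 + -3·351 = 56025
t_13 = -3·56025 + 3·-15822 + 3·4464 + -3·-1260 = -198369
t_14 = -3·-198369 + 3·56025 + 3·-15822 + -3·4464 = 702324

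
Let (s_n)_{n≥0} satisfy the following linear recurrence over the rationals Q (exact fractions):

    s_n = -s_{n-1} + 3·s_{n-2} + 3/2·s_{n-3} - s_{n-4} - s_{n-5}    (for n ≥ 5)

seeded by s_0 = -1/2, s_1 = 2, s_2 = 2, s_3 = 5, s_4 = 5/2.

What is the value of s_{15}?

138743/16

s_5 = -1·5/2 + 3·5 + 3/2·2 + -1·2 + -1·-1/2 = 14
s_6 = -1·14 + 3·5/2 + 3/2·5 + -1·2 + -1·2 = -3
s_7 = -1·-3 + 3·14 + 3/2·5/2 + -1·5 + -1·2 = 167/4
s_8 = -1·167/4 + 3·-3 + 3/2·14 + -1·5/2 + -1·5 = -149/4
s_9 = -1·-149/4 + 3·167/4 + 3/2·-3 + -1·14 + -1·5/2 = 283/2
s_10 = -1·283/2 + 3·-149/4 + 3/2·167/4 + -1·-3 + -1·14 = -1613/8
s_11 = -1·-1613/8 + 3·283/2 + 3/2·-149/4 + -1·167/4 + -1·-3 = 1063/2
s_12 = -1·1063/2 + 3·-1613/8 + 3/2·283/2 + -1·-149/4 + -1·167/4 = -7429/8
s_13 = -1·-7429/8 + 3·1063/2 + 3/2·-1613/8 + -1·283/2 + -1·-149/4 = 33863/16
s_14 = -1·33863/16 + 3·-7429/8 + 3/2·1063/2 + -1·-1613/8 + -1·283/2 = -64719/16
s_15 = -1·-64719/16 + 3·33863/16 + 3/2·-7429/8 + -1·1063/2 + -1·-1613/8 = 138743/16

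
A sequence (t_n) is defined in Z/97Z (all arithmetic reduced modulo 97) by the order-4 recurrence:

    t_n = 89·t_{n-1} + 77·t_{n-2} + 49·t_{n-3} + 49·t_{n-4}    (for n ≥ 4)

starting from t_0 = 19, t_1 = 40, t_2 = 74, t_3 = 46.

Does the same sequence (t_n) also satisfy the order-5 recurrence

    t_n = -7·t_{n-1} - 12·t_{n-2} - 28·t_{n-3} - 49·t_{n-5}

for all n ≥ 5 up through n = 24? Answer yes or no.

Terms t_0..t_24: 19, 40, 74, 46, 73, 8, 88, 20, 12, 37, 3, 28, 80, 81, 47, 95, 78, 62, 52, 31, 43, 63, 84, 45, 50
n=5: candidate gives 8, actual t_5 = 8 ✓
n=6: candidate gives 88, actual t_6 = 88 ✓
n=7: candidate gives 20, actual t_7 = 20 ✓
n=8: candidate gives 12, actual t_8 = 12 ✓
n=9: candidate gives 37, actual t_9 = 37 ✓
n=10: candidate gives 3, actual t_10 = 3 ✓
n=11: candidate gives 28, actual t_11 = 28 ✓
n=12: candidate gives 80, actual t_12 = 80 ✓
n=13: candidate gives 81, actual t_13 = 81 ✓
n=14: candidate gives 47, actual t_14 = 47 ✓
n=15: candidate gives 95, actual t_15 = 95 ✓
n=16: candidate gives 78, actual t_16 = 78 ✓
n=17: candidate gives 62, actual t_17 = 62 ✓
n=18: candidate gives 52, actual t_18 = 52 ✓
n=19: candidate gives 31, actual t_19 = 31 ✓
n=20: candidate gives 43, actual t_20 = 43 ✓
n=21: candidate gives 63, actual t_21 = 63 ✓
n=22: candidate gives 84, actual t_22 = 84 ✓
n=23: candidate gives 45, actual t_23 = 45 ✓
n=24: candidate gives 50, actual t_24 = 50 ✓

yes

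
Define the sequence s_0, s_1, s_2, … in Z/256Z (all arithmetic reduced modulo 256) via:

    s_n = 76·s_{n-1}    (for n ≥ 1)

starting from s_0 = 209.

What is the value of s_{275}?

s_1 = 76·209 = 12
s_2 = 76·12 = 144
s_3 = 76·144 = 192
s_4 = 76·192 = 0
s_5 = 76·0 = 0
s_6 = 76·0 = 0
Continuing the recurrence:
  s_7 = 0;  s_8 = 0;  s_9 = 0;  s_10 = 0;  s_11 = 0;  s_12 = 0
  s_13 = 0;  s_14 = 0;  s_15 = 0;  s_16 = 0;  s_17 = 0;  s_18 = 0
  s_19 = 0;  s_20 = 0;  s_21 = 0;  s_22 = 0;  s_23 = 0;  s_24 = 0
  s_25 = 0;  s_26 = 0;  s_27 = 0;  s_28 = 0;  s_29 = 0;  s_30 = 0
  s_31 = 0;  s_32 = 0;  s_33 = 0;  s_34 = 0;  s_35 = 0;  s_36 = 0
  s_37 = 0;  s_38 = 0;  s_39 = 0;  s_40 = 0;  s_41 = 0;  s_42 = 0
  s_43 = 0;  s_44 = 0;  s_45 = 0;  s_46 = 0;  s_47 = 0;  s_48 = 0
  s_49 = 0;  s_50 = 0;  s_51 = 0;  s_52 = 0;  s_53 = 0;  s_54 = 0
  s_55 = 0;  s_56 = 0;  s_57 = 0;  s_58 = 0;  s_59 = 0;  s_60 = 0
  s_61 = 0;  s_62 = 0;  s_63 = 0;  s_64 = 0;  s_65 = 0;  s_66 = 0
  s_67 = 0;  s_68 = 0;  s_69 = 0;  s_70 = 0;  s_71 = 0;  s_72 = 0
  s_73 = 0;  s_74 = 0;  s_75 = 0;  s_76 = 0;  s_77 = 0;  s_78 = 0
  s_79 = 0;  s_80 = 0;  s_81 = 0;  s_82 = 0;  s_83 = 0;  s_84 = 0
  s_85 = 0;  s_86 = 0;  s_87 = 0;  s_88 = 0;  s_89 = 0;  s_90 = 0
  s_91 = 0;  s_92 = 0;  s_93 = 0;  s_94 = 0;  s_95 = 0;  s_96 = 0
  s_97 = 0;  s_98 = 0;  s_99 = 0;  s_100 = 0;  s_101 = 0;  s_102 = 0
  s_103 = 0;  s_104 = 0;  s_105 = 0;  s_106 = 0;  s_107 = 0;  s_108 = 0
  s_109 = 0;  s_110 = 0;  s_111 = 0;  s_112 = 0;  s_113 = 0;  s_114 = 0
  s_115 = 0;  s_116 = 0;  s_117 = 0;  s_118 = 0;  s_119 = 0;  s_120 = 0
  s_121 = 0;  s_122 = 0;  s_123 = 0;  s_124 = 0;  s_125 = 0;  s_126 = 0
  s_127 = 0;  s_128 = 0;  s_129 = 0;  s_130 = 0;  s_131 = 0;  s_132 = 0
  s_133 = 0;  s_134 = 0;  s_135 = 0;  s_136 = 0;  s_137 = 0;  s_138 = 0
  s_139 = 0;  s_140 = 0;  s_141 = 0;  s_142 = 0;  s_143 = 0;  s_144 = 0
  s_145 = 0;  s_146 = 0;  s_147 = 0;  s_148 = 0;  s_149 = 0;  s_150 = 0
  s_151 = 0;  s_152 = 0;  s_153 = 0;  s_154 = 0;  s_155 = 0;  s_156 = 0
  s_157 = 0;  s_158 = 0;  s_159 = 0;  s_160 = 0;  s_161 = 0;  s_162 = 0
  s_163 = 0;  s_164 = 0;  s_165 = 0;  s_166 = 0;  s_167 = 0;  s_168 = 0
  s_169 = 0;  s_170 = 0;  s_171 = 0;  s_172 = 0;  s_173 = 0;  s_174 = 0
  s_175 = 0;  s_176 = 0;  s_177 = 0;  s_178 = 0;  s_179 = 0;  s_180 = 0
  s_181 = 0;  s_182 = 0;  s_183 = 0;  s_184 = 0;  s_185 = 0;  s_186 = 0
  s_187 = 0;  s_188 = 0;  s_189 = 0;  s_190 = 0;  s_191 = 0;  s_192 = 0
  s_193 = 0;  s_194 = 0;  s_195 = 0;  s_196 = 0;  s_197 = 0;  s_198 = 0
  s_199 = 0;  s_200 = 0;  s_201 = 0;  s_202 = 0;  s_203 = 0;  s_204 = 0
  s_205 = 0;  s_206 = 0;  s_207 = 0;  s_208 = 0;  s_209 = 0;  s_210 = 0
  s_211 = 0;  s_212 = 0;  s_213 = 0;  s_214 = 0;  s_215 = 0;  s_216 = 0
  s_217 = 0;  s_218 = 0;  s_219 = 0;  s_220 = 0;  s_221 = 0;  s_222 = 0
  s_223 = 0;  s_224 = 0;  s_225 = 0;  s_226 = 0;  s_227 = 0;  s_228 = 0
  s_229 = 0;  s_230 = 0;  s_231 = 0;  s_232 = 0;  s_233 = 0;  s_234 = 0
  s_235 = 0;  s_236 = 0;  s_237 = 0;  s_238 = 0;  s_239 = 0;  s_240 = 0
  s_241 = 0;  s_242 = 0;  s_243 = 0;  s_244 = 0;  s_245 = 0;  s_246 = 0
  s_247 = 0;  s_248 = 0;  s_249 = 0;  s_250 = 0;  s_251 = 0;  s_252 = 0
  s_253 = 0;  s_254 = 0;  s_255 = 0;  s_256 = 0;  s_257 = 0;  s_258 = 0
  s_259 = 0;  s_260 = 0;  s_261 = 0;  s_262 = 0;  s_263 = 0;  s_264 = 0
  s_265 = 0;  s_266 = 0;  s_267 = 0;  s_268 = 0;  s_269 = 0;  s_270 = 0
  s_271 = 0;  s_272 = 0;  s_273 = 0
s_274 = 76·0 = 0
s_275 = 76·0 = 0

0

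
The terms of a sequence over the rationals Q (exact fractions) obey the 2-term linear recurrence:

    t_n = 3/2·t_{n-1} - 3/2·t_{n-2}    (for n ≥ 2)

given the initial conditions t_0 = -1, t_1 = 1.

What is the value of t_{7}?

t_2 = 3/2·1 + -3/2·-1 = 3
t_3 = 3/2·3 + -3/2·1 = 3
t_4 = 3/2·3 + -3/2·3 = 0
t_5 = 3/2·0 + -3/2·3 = -9/2
t_6 = 3/2·-9/2 + -3/2·0 = -27/4
t_7 = 3/2·-27/4 + -3/2·-9/2 = -27/8

-27/8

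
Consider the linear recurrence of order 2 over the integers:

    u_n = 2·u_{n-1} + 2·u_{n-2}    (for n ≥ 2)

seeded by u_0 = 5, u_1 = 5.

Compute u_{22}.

10015969280

u_2 = 2·5 + 2·5 = 20
u_3 = 2·20 + 2·5 = 50
u_4 = 2·50 + 2·20 = 140
u_5 = 2·140 + 2·50 = 380
u_6 = 2·380 + 2·140 = 1040
u_7 = 2·1040 + 2·380 = 2840
u_8 = 2·2840 + 2·1040 = 7760
u_9 = 2·7760 + 2·2840 = 21200
u_10 = 2·21200 + 2·7760 = 57920
u_11 = 2·57920 + 2·21200 = 158240
u_12 = 2·158240 + 2·57920 = 432320
u_13 = 2·432320 + 2·158240 = 1181120
u_14 = 2·1181120 + 2·432320 = 3226880
u_15 = 2·3226880 + 2·1181120 = 8816000
u_16 = 2·8816000 + 2·3226880 = 24085760
u_17 = 2·24085760 + 2·8816000 = 65803520
u_18 = 2·65803520 + 2·24085760 = 179778560
u_19 = 2·179778560 + 2·65803520 = 491164160
u_20 = 2·491164160 + 2·179778560 = 1341885440
u_21 = 2·1341885440 + 2·491164160 = 3666099200
u_22 = 2·3666099200 + 2·1341885440 = 10015969280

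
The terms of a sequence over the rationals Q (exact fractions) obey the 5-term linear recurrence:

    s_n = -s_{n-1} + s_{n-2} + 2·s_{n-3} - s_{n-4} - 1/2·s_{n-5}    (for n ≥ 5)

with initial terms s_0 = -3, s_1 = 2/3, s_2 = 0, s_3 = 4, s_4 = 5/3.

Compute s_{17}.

-3965/24

s_5 = -1·5/3 + 1·4 + 2·0 + -1·2/3 + -1/2·-3 = 19/6
s_6 = -1·19/6 + 1·5/3 + 2·4 + -1·0 + -1/2·2/3 = 37/6
s_7 = -1·37/6 + 1·19/6 + 2·5/3 + -1·4 + -1/2·0 = -11/3
s_8 = -1·-11/3 + 1·37/6 + 2·19/6 + -1·5/3 + -1/2·4 = 25/2
s_9 = -1·25/2 + 1·-11/3 + 2·37/6 + -1·19/6 + -1/2·5/3 = -47/6
s_10 = -1·-47/6 + 1·25/2 + 2·-11/3 + -1·37/6 + -1/2·19/6 = 21/4
s_11 = -1·21/4 + 1·-47/6 + 2·25/2 + -1·-11/3 + -1/2·37/6 = 25/2
s_12 = -1·25/2 + 1·21/4 + 2·-47/6 + -1·25/2 + -1/2·-11/3 = -403/12
s_13 = -1·-403/12 + 1·25/2 + 2·21/4 + -1·-47/6 + -1/2·25/2 = 349/6
s_14 = -1·349/6 + 1·-403/12 + 2·25/2 + -1·21/4 + -1/2·-47/6 = -817/12
s_15 = -1·-817/12 + 1·349/6 + 2·-403/12 + -1·25/2 + -1/2·21/4 = 1055/24
s_16 = -1·1055/24 + 1·-817/12 + 2·349/6 + -1·-403/12 + -1/2·25/2 = 253/8
s_17 = -1·253/8 + 1·1055/24 + 2·-817/12 + -1·349/6 + -1/2·-403/12 = -3965/24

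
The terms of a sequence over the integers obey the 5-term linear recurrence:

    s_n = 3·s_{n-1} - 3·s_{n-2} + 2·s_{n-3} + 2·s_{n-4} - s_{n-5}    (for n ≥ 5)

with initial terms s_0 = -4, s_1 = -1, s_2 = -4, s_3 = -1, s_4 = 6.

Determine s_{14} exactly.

s_5 = 3·6 + -3·-1 + 2·-4 + 2·-1 + -1·-4 = 15
s_6 = 3·15 + -3·6 + 2·-1 + 2·-4 + -1·-1 = 18
s_7 = 3·18 + -3·15 + 2·6 + 2·-1 + -1·-4 = 23
s_8 = 3·23 + -3·18 + 2·15 + 2·6 + -1·-1 = 58
s_9 = 3·58 + -3·23 + 2·18 + 2·15 + -1·6 = 165
s_10 = 3·165 + -3·58 + 2·23 + 2·18 + -1·15 = 388
s_11 = 3·388 + -3·165 + 2·58 + 2·23 + -1·18 = 813
s_12 = 3·813 + -3·388 + 2·165 + 2·58 + -1·23 = 1698
s_13 = 3·1698 + -3·813 + 2·388 + 2·165 + -1·58 = 3703
s_14 = 3·3703 + -3·1698 + 2·813 + 2·388 + -1·165 = 8252

8252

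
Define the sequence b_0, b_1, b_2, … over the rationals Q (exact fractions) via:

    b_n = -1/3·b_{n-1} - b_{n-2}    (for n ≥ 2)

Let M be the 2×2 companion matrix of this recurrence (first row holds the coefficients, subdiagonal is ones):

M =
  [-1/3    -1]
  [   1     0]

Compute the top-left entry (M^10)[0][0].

16039/59049

(M^10)[0][0] is the top entry after applying M 10 times to the unit state (1, 0). Equivalently it is h_{11} for the auxiliary sequence (h_n) obeying the same recurrence with h_1 = 1 and h_i = 0 for 0 ≤ i < 1:
h_2 = -1/3·1 + -1·0 = -1/3
h_3 = -1/3·-1/3 + -1·1 = -8/9
h_4 = -1/3·-8/9 + -1·-1/3 = 17/27
h_5 = -1/3·17/27 + -1·-8/9 = 55/81
h_6 = -1/3·55/81 + -1·17/27 = -208/243
h_7 = -1/3·-208/243 + -1·55/81 = -287/729
h_8 = -1/3·-287/729 + -1·-208/243 = 2159/2187
h_9 = -1/3·2159/2187 + -1·-287/729 = 424/6561
h_10 = -1/3·424/6561 + -1·2159/2187 = -19855/19683
h_11 = -1/3·-19855/19683 + -1·424/6561 = 16039/59049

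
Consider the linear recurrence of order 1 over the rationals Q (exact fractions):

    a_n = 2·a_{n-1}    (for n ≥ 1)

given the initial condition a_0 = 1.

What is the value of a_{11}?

a_1 = 2·1 = 2
a_2 = 2·2 = 4
a_3 = 2·4 = 8
a_4 = 2·8 = 16
a_5 = 2·16 = 32
a_6 = 2·32 = 64
a_7 = 2·64 = 128
a_8 = 2·128 = 256
a_9 = 2·256 = 512
a_10 = 2·512 = 1024
a_11 = 2·1024 = 2048

2048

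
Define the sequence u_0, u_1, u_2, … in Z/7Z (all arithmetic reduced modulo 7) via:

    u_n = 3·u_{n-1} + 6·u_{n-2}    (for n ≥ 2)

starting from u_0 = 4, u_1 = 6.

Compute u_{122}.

0

u_2 = 3·6 + 6·4 = 0
u_3 = 3·0 + 6·6 = 1
u_4 = 3·1 + 6·0 = 3
u_5 = 3·3 + 6·1 = 1
u_6 = 3·1 + 6·3 = 0
u_7 = 3·0 + 6·1 = 6
u_8 = 3·6 + 6·0 = 4
u_9 = 3·4 + 6·6 = 6
(u_8, u_9) = (4, 6) = (u_0, u_1), so the sequence has period 8.
122 ≡ 2 (mod 8), hence u_122 = u_2 = 0.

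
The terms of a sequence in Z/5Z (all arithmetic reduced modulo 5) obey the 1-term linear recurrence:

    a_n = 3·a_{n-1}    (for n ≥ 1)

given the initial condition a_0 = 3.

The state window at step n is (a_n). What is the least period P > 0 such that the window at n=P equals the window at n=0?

n=0: window = (3)
n=1: window = (4)
n=2: window = (2)
n=3: window = (1)
n=4: window = (3)
window at n=4 equals window at n=0 → period = 4

4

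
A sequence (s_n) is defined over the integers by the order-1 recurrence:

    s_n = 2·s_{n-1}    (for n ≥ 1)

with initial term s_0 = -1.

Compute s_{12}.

s_1 = 2·-1 = -2
s_2 = 2·-2 = -4
s_3 = 2·-4 = -8
s_4 = 2·-8 = -16
s_5 = 2·-16 = -32
s_6 = 2·-32 = -64
s_7 = 2·-64 = -128
s_8 = 2·-128 = -256
s_9 = 2·-256 = -512
s_10 = 2·-512 = -1024
s_11 = 2·-1024 = -2048
s_12 = 2·-2048 = -4096

-4096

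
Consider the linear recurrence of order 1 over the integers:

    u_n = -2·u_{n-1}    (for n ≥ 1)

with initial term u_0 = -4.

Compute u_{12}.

-16384

u_1 = -2·-4 = 8
u_2 = -2·8 = -16
u_3 = -2·-16 = 32
u_4 = -2·32 = -64
u_5 = -2·-64 = 128
u_6 = -2·128 = -256
u_7 = -2·-256 = 512
u_8 = -2·512 = -1024
u_9 = -2·-1024 = 2048
u_10 = -2·2048 = -4096
u_11 = -2·-4096 = 8192
u_12 = -2·8192 = -16384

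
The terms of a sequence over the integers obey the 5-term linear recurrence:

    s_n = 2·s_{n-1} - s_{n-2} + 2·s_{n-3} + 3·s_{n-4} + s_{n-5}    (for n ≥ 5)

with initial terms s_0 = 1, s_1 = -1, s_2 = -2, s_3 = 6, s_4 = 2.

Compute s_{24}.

s_5 = 2·2 + -1·6 + 2·-2 + 3·-1 + 1·1 = -8
s_6 = 2·-8 + -1·2 + 2·6 + 3·-2 + 1·-1 = -13
s_7 = 2·-13 + -1·-8 + 2·2 + 3·6 + 1·-2 = 2
s_8 = 2·2 + -1·-13 + 2·-8 + 3·2 + 1·6 = 13
s_9 = 2·13 + -1·2 + 2·-13 + 3·-8 + 1·2 = -24
s_10 = 2·-24 + -1·13 + 2·2 + 3·-13 + 1·-8 = -104
s_11 = 2·-104 + -1·-24 + 2·13 + 3·2 + 1·-13 = -165
s_12 = 2·-165 + -1·-104 + 2·-24 + 3·13 + 1·2 = -233
s_13 = 2·-233 + -1·-165 + 2·-104 + 3·-24 + 1·13 = -568
s_14 = 2·-568 + -1·-233 + 2·-165 + 3·-104 + 1·-24 = -1569
s_15 = 2·-1569 + -1·-568 + 2·-233 + 3·-165 + 1·-104 = -3635
s_16 = 2·-3635 + -1·-1569 + 2·-568 + 3·-233 + 1·-165 = -7701
s_17 = 2·-7701 + -1·-3635 + 2·-1569 + 3·-568 + 1·-233 = -16842
s_18 = 2·-16842 + -1·-7701 + 2·-3635 + 3·-1569 + 1·-568 = -38528
s_19 = 2·-38528 + -1·-16842 + 2·-7701 + 3·-3635 + 1·-1569 = -88090
s_20 = 2·-88090 + -1·-38528 + 2·-16842 + 3·-7701 + 1·-3635 = -198074
s_21 = 2·-198074 + -1·-88090 + 2·-38528 + 3·-16842 + 1·-7701 = -443341
s_22 = 2·-443341 + -1·-198074 + 2·-88090 + 3·-38528 + 1·-16842 = -997214
s_23 = 2·-997214 + -1·-443341 + 2·-198074 + 3·-88090 + 1·-38528 = -2250033
s_24 = 2·-2250033 + -1·-997214 + 2·-443341 + 3·-198074 + 1·-88090 = -5071846

-5071846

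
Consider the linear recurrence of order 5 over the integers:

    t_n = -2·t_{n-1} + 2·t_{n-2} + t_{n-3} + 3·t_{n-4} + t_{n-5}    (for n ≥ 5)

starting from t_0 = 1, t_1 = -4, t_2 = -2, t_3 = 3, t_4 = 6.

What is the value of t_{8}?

310

t_5 = -2·6 + 2·3 + 1·-2 + 3·-4 + 1·1 = -19
t_6 = -2·-19 + 2·6 + 1·3 + 3·-2 + 1·-4 = 43
t_7 = -2·43 + 2·-19 + 1·6 + 3·3 + 1·-2 = -111
t_8 = -2·-111 + 2·43 + 1·-19 + 3·6 + 1·3 = 310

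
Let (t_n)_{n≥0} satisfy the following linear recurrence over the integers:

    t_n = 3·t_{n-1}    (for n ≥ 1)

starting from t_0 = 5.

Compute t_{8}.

32805

t_1 = 3·5 = 15
t_2 = 3·15 = 45
t_3 = 3·45 = 135
t_4 = 3·135 = 405
t_5 = 3·405 = 1215
t_6 = 3·1215 = 3645
t_7 = 3·3645 = 10935
t_8 = 3·10935 = 32805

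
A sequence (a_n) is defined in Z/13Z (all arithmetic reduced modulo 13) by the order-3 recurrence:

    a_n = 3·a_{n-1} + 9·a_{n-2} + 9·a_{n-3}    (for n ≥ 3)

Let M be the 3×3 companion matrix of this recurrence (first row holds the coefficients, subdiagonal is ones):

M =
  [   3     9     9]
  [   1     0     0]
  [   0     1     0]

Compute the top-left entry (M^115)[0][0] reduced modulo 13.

2

(M^115)[0][0] is the top entry after applying M 115 times to the unit state (1, 0, 0). Equivalently it is h_{117} for the auxiliary sequence (h_n) obeying the same recurrence with h_2 = 1 and h_i = 0 for 0 ≤ i < 2:
h_3 = 3·1 + 9·0 + 9·0 = 3
h_4 = 3·3 + 9·1 + 9·0 = 5
h_5 = 3·5 + 9·3 + 9·1 = 12
h_6 = 3·12 + 9·5 + 9·3 = 4
h_7 = 3·4 + 9·12 + 9·5 = 9
h_8 = 3·9 + 9·4 + 9·12 = 2
h_9 = 3·2 + 9·9 + 9·4 = 6
h_10 = 3·6 + 9·2 + 9·9 = 0
h_11 = 3·0 + 9·6 + 9·2 = 7
h_12 = 3·7 + 9·0 + 9·6 = 10
h_13 = 3·10 + 9·7 + 9·0 = 2
h_14 = 3·2 + 9·10 + 9·7 = 3
h_15 = 3·3 + 9·2 + 9·10 = 0
h_16 = 3·0 + 9·3 + 9·2 = 6
h_17 = 3·6 + 9·0 + 9·3 = 6
h_18 = 3·6 + 9·6 + 9·0 = 7
h_19 = 3·7 + 9·6 + 9·6 = 12
h_20 = 3·12 + 9·7 + 9·6 = 10
h_21 = 3·10 + 9·12 + 9·7 = 6
h_22 = 3·6 + 9·10 + 9·12 = 8
h_23 = 3·8 + 9·6 + 9·10 = 12
h_24 = 3·12 + 9·8 + 9·6 = 6
h_25 = 3·6 + 9·12 + 9·8 = 3
h_26 = 3·3 + 9·6 + 9·12 = 2
h_27 = 3·2 + 9·3 + 9·6 = 9
h_28 = 3·9 + 9·2 + 9·3 = 7
h_29 = 3·7 + 9·9 + 9·2 = 3
h_30 = 3·3 + 9·7 + 9·9 = 10
h_31 = 3·10 + 9·3 + 9·7 = 3
h_32 = 3·3 + 9·10 + 9·3 = 9
h_33 = 3·9 + 9·3 + 9·10 = 1
h_34 = 3·1 + 9·9 + 9·3 = 7
h_35 = 3·7 + 9·1 + 9·9 = 7
h_36 = 3·7 + 9·7 + 9·1 = 2
h_37 = 3·2 + 9·7 + 9·7 = 2
h_38 = 3·2 + 9·2 + 9·7 = 9
h_39 = 3·9 + 9·2 + 9·2 = 11
h_40 = 3·11 + 9·9 + 9·2 = 2
h_41 = 3·2 + 9·11 + 9·9 = 4
h_42 = 3·4 + 9·2 + 9·11 = 12
h_43 = 3·12 + 9·4 + 9·2 = 12
h_44 = 3·12 + 9·12 + 9·4 = 11
h_45 = 3·11 + 9·12 + 9·12 = 2
h_46 = 3·2 + 9·11 + 9·12 = 5
h_47 = 3·5 + 9·2 + 9·11 = 2
h_48 = 3·2 + 9·5 + 9·2 = 4
h_49 = 3·4 + 9·2 + 9·5 = 10
h_50 = 3·10 + 9·4 + 9·2 = 6
h_51 = 3·6 + 9·10 + 9·4 = 1
h_52 = 3·1 + 9·6 + 9·10 = 4
h_53 = 3·4 + 9·1 + 9·6 = 10
h_54 = 3·10 + 9·4 + 9·1 = 10
h_55 = 3·10 + 9·10 + 9·4 = 0
h_56 = 3·0 + 9·10 + 9·10 = 11
h_57 = 3·11 + 9·0 + 9·10 = 6
h_58 = 3·6 + 9·11 + 9·0 = 0
h_59 = 3·0 + 9·6 + 9·11 = 10
h_60 = 3·10 + 9·0 + 9·6 = 6
h_61 = 3·6 + 9·10 + 9·0 = 4
h_62 = 3·4 + 9·6 + 9·10 = 0
h_63 = 3·0 + 9·4 + 9·6 = 12
h_64 = 3·12 + 9·0 + 9·4 = 7
h_65 = 3·7 + 9·12 + 9·0 = 12
h_66 = 3·12 + 9·7 + 9·12 = 12
h_67 = 3·12 + 9·12 + 9·7 = 12
h_68 = 3·12 + 9·12 + 9·12 = 5
h_69 = 3·5 + 9·12 + 9·12 = 10
h_70 = 3·10 + 9·5 + 9·12 = 1
h_71 = 3·1 + 9·10 + 9·5 = 8
h_72 = 3·8 + 9·1 + 9·10 = 6
h_73 = 3·6 + 9·8 + 9·1 = 8
h_74 = 3·8 + 9·6 + 9·8 = 7
h_75 = 3·7 + 9·8 + 9·6 = 4
h_76 = 3·4 + 9·7 + 9·8 = 4
h_77 = 3·4 + 9·4 + 9·7 = 7
h_78 = 3·7 + 9·4 + 9·4 = 2
h_79 = 3·2 + 9·7 + 9·4 = 1
h_80 = 3·1 + 9·2 + 9·7 = 6
h_81 = 3·6 + 9·1 + 9·2 = 6
h_82 = 3·6 + 9·6 + 9·1 = 3
h_83 = 3·3 + 9·6 + 9·6 = 0
h_84 = 3·0 + 9·3 + 9·6 = 3
h_85 = 3·3 + 9·0 + 9·3 = 10
h_86 = 3·10 + 9·3 + 9·0 = 5
h_87 = 3·5 + 9·10 + 9·3 = 2
h_88 = 3·2 + 9·5 + 9·10 = 11
h_89 = 3·11 + 9·2 + 9·5 = 5
h_90 = 3·5 + 9·11 + 9·2 = 2
h_91 = 3·2 + 9·5 + 9·11 = 7
h_92 = 3·7 + 9·2 + 9·5 = 6
h_93 = 3·6 + 9·7 + 9·2 = 8
h_94 = 3·8 + 9·6 + 9·7 = 11
h_95 = 3·11 + 9·8 + 9·6 = 3
h_96 = 3·3 + 9·11 + 9·8 = 11
h_97 = 3·11 + 9·3 + 9·11 = 3
h_98 = 3·3 + 9·11 + 9·3 = 5
h_99 = 3·5 + 9·3 + 9·11 = 11
h_100 = 3·11 + 9·5 + 9·3 = 1
h_101 = 3·1 + 9·11 + 9·5 = 4
h_102 = 3·4 + 9·1 + 9·11 = 3
h_103 = 3·3 + 9·4 + 9·1 = 2
h_104 = 3·2 + 9·3 + 9·4 = 4
h_105 = 3·4 + 9·2 + 9·3 = 5
h_106 = 3·5 + 9·4 + 9·2 = 4
h_107 = 3·4 + 9·5 + 9·4 = 2
h_108 = 3·2 + 9·4 + 9·5 = 9
h_109 = 3·9 + 9·2 + 9·4 = 3
h_110 = 3·3 + 9·9 + 9·2 = 4
h_111 = 3·4 + 9·3 + 9·9 = 3
h_112 = 3·3 + 9·4 + 9·3 = 7
h_113 = 3·7 + 9·3 + 9·4 = 6
h_114 = 3·6 + 9·7 + 9·3 = 4
h_115 = 3·4 + 9·6 + 9·7 = 12
h_116 = 3·12 + 9·4 + 9·6 = 9
h_117 = 3·9 + 9·12 + 9·4 = 2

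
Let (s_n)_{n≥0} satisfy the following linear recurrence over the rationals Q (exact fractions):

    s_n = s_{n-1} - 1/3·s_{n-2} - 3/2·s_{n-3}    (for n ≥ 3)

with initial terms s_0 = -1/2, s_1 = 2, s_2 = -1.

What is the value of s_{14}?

s_3 = 1·-1 + -1/3·2 + -3/2·-1/2 = -11/12
s_4 = 1·-11/12 + -1/3·-1 + -3/2·2 = -43/12
s_5 = 1·-43/12 + -1/3·-11/12 + -3/2·-1 = -16/9
s_6 = 1·-16/9 + -1/3·-43/12 + -3/2·-11/12 = 19/24
s_7 = 1·19/24 + -1/3·-16/9 + -3/2·-43/12 = 365/54
s_8 = 1·365/54 + -1/3·19/24 + -3/2·-16/9 = 1979/216
s_9 = 1·1979/216 + -1/3·365/54 + -3/2·19/24 = 7415/1296
s_10 = 1·7415/1296 + -1/3·1979/216 + -3/2·365/54 = -9683/1296
s_11 = 1·-9683/1296 + -1/3·7415/1296 + -3/2·1979/216 = -89897/3888
s_12 = 1·-89897/3888 + -1/3·-9683/1296 + -3/2·7415/1296 = -75721/2592
s_13 = 1·-75721/2592 + -1/3·-89897/3888 + -3/2·-9683/1296 = -120127/11664
s_14 = 1·-120127/11664 + -1/3·-75721/2592 + -3/2·-89897/3888 = 397991/11664

397991/11664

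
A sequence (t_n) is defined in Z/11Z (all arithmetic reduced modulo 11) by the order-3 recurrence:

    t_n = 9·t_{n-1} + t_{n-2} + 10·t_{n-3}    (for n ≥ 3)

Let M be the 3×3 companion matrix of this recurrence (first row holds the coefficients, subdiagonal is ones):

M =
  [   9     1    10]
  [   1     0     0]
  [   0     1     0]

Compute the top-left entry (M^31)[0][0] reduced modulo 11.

(M^31)[0][0] is the top entry after applying M 31 times to the unit state (1, 0, 0). Equivalently it is h_{33} for the auxiliary sequence (h_n) obeying the same recurrence with h_2 = 1 and h_i = 0 for 0 ≤ i < 2:
h_3 = 9·1 + 1·0 + 10·0 = 9
h_4 = 9·9 + 1·1 + 10·0 = 5
h_5 = 9·5 + 1·9 + 10·1 = 9
h_6 = 9·9 + 1·5 + 10·9 = 0
h_7 = 9·0 + 1·9 + 10·5 = 4
h_8 = 9·4 + 1·0 + 10·9 = 5
h_9 = 9·5 + 1·4 + 10·0 = 5
h_10 = 9·5 + 1·5 + 10·4 = 2
h_11 = 9·2 + 1·5 + 10·5 = 7
h_12 = 9·7 + 1·2 + 10·5 = 5
h_13 = 9·5 + 1·7 + 10·2 = 6
h_14 = 9·6 + 1·5 + 10·7 = 8
h_15 = 9·8 + 1·6 + 10·5 = 7
h_16 = 9·7 + 1·8 + 10·6 = 10
h_17 = 9·10 + 1·7 + 10·8 = 1
h_18 = 9·1 + 1·10 + 10·7 = 1
h_19 = 9·1 + 1·1 + 10·10 = 0
h_20 = 9·0 + 1·1 + 10·1 = 0
h_21 = 9·0 + 1·0 + 10·1 = 10
h_22 = 9·10 + 1·0 + 10·0 = 2
h_23 = 9·2 + 1·10 + 10·0 = 6
h_24 = 9·6 + 1·2 + 10·10 = 2
h_25 = 9·2 + 1·6 + 10·2 = 0
h_26 = 9·0 + 1·2 + 10·6 = 7
h_27 = 9·7 + 1·0 + 10·2 = 6
h_28 = 9·6 + 1·7 + 10·0 = 6
h_29 = 9·6 + 1·6 + 10·7 = 9
h_30 = 9·9 + 1·6 + 10·6 = 4
h_31 = 9·4 + 1·9 + 10·6 = 6
h_32 = 9·6 + 1·4 + 10·9 = 5
h_33 = 9·5 + 1·6 + 10·4 = 3

3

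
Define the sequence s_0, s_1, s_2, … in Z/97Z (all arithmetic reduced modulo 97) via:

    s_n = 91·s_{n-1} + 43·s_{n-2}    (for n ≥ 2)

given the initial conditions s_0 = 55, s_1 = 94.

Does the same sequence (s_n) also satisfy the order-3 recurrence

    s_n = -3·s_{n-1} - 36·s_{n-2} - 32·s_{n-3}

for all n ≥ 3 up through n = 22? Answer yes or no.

Terms s_0..s_22: 55, 94, 55, 26, 75, 86, 90, 54, 54, 58, 34, 59, 41, 60, 45, 79, 6, 63, 74, 34, 68, 84, 92
n=3: candidate gives 26, actual s_3 = 26 ✓
n=4: candidate gives 75, actual s_4 = 75 ✓
n=5: candidate gives 86, actual s_5 = 86 ✓
n=6: candidate gives 90, actual s_6 = 90 ✓
n=7: candidate gives 54, actual s_7 = 54 ✓
n=8: candidate gives 54, actual s_8 = 54 ✓
n=9: candidate gives 58, actual s_9 = 58 ✓
n=10: candidate gives 34, actual s_10 = 34 ✓
n=11: candidate gives 59, actual s_11 = 59 ✓
n=12: candidate gives 41, actual s_12 = 41 ✓
n=13: candidate gives 60, actual s_13 = 60 ✓
n=14: candidate gives 45, actual s_14 = 45 ✓
n=15: candidate gives 79, actual s_15 = 79 ✓
n=16: candidate gives 6, actual s_16 = 6 ✓
n=17: candidate gives 63, actual s_17 = 63 ✓
n=18: candidate gives 74, actual s_18 = 74 ✓
n=19: candidate gives 34, actual s_19 = 34 ✓
n=20: candidate gives 68, actual s_20 = 68 ✓
n=21: candidate gives 84, actual s_21 = 84 ✓
n=22: candidate gives 92, actual s_22 = 92 ✓

yes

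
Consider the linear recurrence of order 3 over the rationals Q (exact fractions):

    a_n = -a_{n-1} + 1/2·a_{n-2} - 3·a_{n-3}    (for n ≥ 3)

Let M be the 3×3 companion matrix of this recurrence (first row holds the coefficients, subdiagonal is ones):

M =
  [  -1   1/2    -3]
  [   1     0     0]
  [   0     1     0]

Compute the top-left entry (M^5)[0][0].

-63/4

(M^5)[0][0] is the top entry after applying M 5 times to the unit state (1, 0, 0). Equivalently it is h_{7} for the auxiliary sequence (h_n) obeying the same recurrence with h_2 = 1 and h_i = 0 for 0 ≤ i < 2:
h_3 = -1·1 + 1/2·0 + -3·0 = -1
h_4 = -1·-1 + 1/2·1 + -3·0 = 3/2
h_5 = -1·3/2 + 1/2·-1 + -3·1 = -5
h_6 = -1·-5 + 1/2·3/2 + -3·-1 = 35/4
h_7 = -1·35/4 + 1/2·-5 + -3·3/2 = -63/4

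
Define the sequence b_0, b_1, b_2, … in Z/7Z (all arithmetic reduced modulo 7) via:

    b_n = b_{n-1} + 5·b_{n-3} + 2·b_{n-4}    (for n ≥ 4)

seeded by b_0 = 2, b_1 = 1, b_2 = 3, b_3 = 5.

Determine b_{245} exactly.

3

b_4 = 1·5 + 0·3 + 5·1 + 2·2 = 0
b_5 = 1·0 + 0·5 + 5·3 + 2·1 = 3
b_6 = 1·3 + 0·0 + 5·5 + 2·3 = 6
b_7 = 1·6 + 0·3 + 5·0 + 2·5 = 2
b_8 = 1·2 + 0·6 + 5·3 + 2·0 = 3
b_9 = 1·3 + 0·2 + 5·6 + 2·3 = 4
b_10 = 1·4 + 0·3 + 5·2 + 2·6 = 5
b_11 = 1·5 + 0·4 + 5·3 + 2·2 = 3
b_12 = 1·3 + 0·5 + 5·4 + 2·3 = 1
b_13 = 1·1 + 0·3 + 5·5 + 2·4 = 6
b_14 = 1·6 + 0·1 + 5·3 + 2·5 = 3
b_15 = 1·3 + 0·6 + 5·1 + 2·3 = 0
b_16 = 1·0 + 0·3 + 5·6 + 2·1 = 4
b_17 = 1·4 + 0·0 + 5·3 + 2·6 = 3
b_18 = 1·3 + 0·4 + 5·0 + 2·3 = 2
b_19 = 1·2 + 0·3 + 5·4 + 2·0 = 1
b_20 = 1·1 + 0·2 + 5·3 + 2·4 = 3
b_21 = 1·3 + 0·1 + 5·2 + 2·3 = 5
(b_18, b_19, b_20, b_21) = (2, 1, 3, 5) = (b_0, b_1, b_2, b_3), so the sequence has period 18.
245 ≡ 11 (mod 18), hence b_245 = b_11 = 3.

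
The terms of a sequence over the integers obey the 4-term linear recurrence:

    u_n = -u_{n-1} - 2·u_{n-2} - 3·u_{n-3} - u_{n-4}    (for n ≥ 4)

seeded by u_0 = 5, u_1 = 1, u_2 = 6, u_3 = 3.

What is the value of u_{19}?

4797

u_4 = -1·3 + -2·6 + -3·1 + -1·5 = -23
u_5 = -1·-23 + -2·3 + -3·6 + -1·1 = -2
u_6 = -1·-2 + -2·-23 + -3·3 + -1·6 = 33
u_7 = -1·33 + -2·-2 + -3·-23 + -1·3 = 37
u_8 = -1·37 + -2·33 + -3·-2 + -1·-23 = -74
u_9 = -1·-74 + -2·37 + -3·33 + -1·-2 = -97
u_10 = -1·-97 + -2·-74 + -3·37 + -1·33 = 101
u_11 = -1·101 + -2·-97 + -3·-74 + -1·37 = 278
u_12 = -1·278 + -2·101 + -3·-97 + -1·-74 = -115
u_13 = -1·-115 + -2·278 + -3·101 + -1·-97 = -647
u_14 = -1·-647 + -2·-115 + -3·278 + -1·101 = -58
u_15 = -1·-58 + -2·-647 + -3·-115 + -1·278 = 1419
u_16 = -1·1419 + -2·-58 + -3·-647 + -1·-115 = 753
u_17 = -1·753 + -2·1419 + -3·-58 + -1·-647 = -2770
u_18 = -1·-2770 + -2·753 + -3·1419 + -1·-58 = -2935
u_19 = -1·-2935 + -2·-2770 + -3·753 + -1·1419 = 4797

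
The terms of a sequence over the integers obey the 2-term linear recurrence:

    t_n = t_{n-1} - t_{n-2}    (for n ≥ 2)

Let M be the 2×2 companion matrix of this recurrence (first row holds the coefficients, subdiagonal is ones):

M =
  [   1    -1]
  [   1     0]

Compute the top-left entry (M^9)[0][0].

(M^9)[0][0] is the top entry after applying M 9 times to the unit state (1, 0). Equivalently it is h_{10} for the auxiliary sequence (h_n) obeying the same recurrence with h_1 = 1 and h_i = 0 for 0 ≤ i < 1:
h_2 = 1·1 + -1·0 = 1
h_3 = 1·1 + -1·1 = 0
h_4 = 1·0 + -1·1 = -1
h_5 = 1·-1 + -1·0 = -1
h_6 = 1·-1 + -1·-1 = 0
h_7 = 1·0 + -1·-1 = 1
h_8 = 1·1 + -1·0 = 1
h_9 = 1·1 + -1·1 = 0
h_10 = 1·0 + -1·1 = -1

-1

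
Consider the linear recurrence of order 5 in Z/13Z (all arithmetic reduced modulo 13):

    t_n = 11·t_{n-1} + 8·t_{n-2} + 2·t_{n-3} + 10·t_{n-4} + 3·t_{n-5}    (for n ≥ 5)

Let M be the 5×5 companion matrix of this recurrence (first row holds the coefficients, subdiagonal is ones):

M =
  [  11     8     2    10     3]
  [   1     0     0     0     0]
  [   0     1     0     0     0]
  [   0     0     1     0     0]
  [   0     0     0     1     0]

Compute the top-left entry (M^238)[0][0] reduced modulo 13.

(M^238)[0][0] is the top entry after applying M 238 times to the unit state (1, 0, 0, 0, 0). Equivalently it is h_{242} for the auxiliary sequence (h_n) obeying the same recurrence with h_4 = 1 and h_i = 0 for 0 ≤ i < 4:
h_5 = 11·1 + 8·0 + 2·0 + 10·0 + 3·0 = 11
h_6 = 11·11 + 8·1 + 2·0 + 10·0 + 3·0 = 12
h_7 = 11·12 + 8·11 + 2·1 + 10·0 + 3·0 = 1
h_8 = 11·1 + 8·12 + 2·11 + 10·1 + 3·0 = 9
h_9 = 11·9 + 8·1 + 2·12 + 10·11 + 3·1 = 10
h_10 = 11·10 + 8·9 + 2·1 + 10·12 + 3·11 = 12
Continuing the recurrence:
  h_11 = 3;  h_12 = 8;  h_13 = 3;  h_14 = 6;  h_15 = 3;  h_16 = 7
  h_17 = 11;  h_18 = 5;  h_19 = 10;  h_20 = 4;  h_21 = 5;  h_22 = 8
  h_23 = 4;  h_24 = 6;  h_25 = 7;  h_26 = 7;  h_27 = 1;  h_28 = 10
  h_29 = 12;  h_30 = 6;  h_31 = 5;  h_32 = 9;  h_33 = 2;  h_34 = 5
  h_35 = 1;  h_36 = 4;  h_37 = 5;  h_38 = 2;  h_39 = 4;  h_40 = 9
  h_41 = 2;  h_42 = 7;  h_43 = 1;  h_44 = 4;  h_45 = 9;  h_46 = 1
  h_47 = 5;  h_48 = 7;  h_49 = 0;  h_50 = 12;  h_51 = 4;  h_52 = 4
  h_53 = 4;  h_54 = 9;  h_55 = 7;  h_56 = 1;  h_57 = 7;  h_58 = 6
  h_59 = 0;  h_60 = 2;  h_61 = 3;  h_62 = 0;  h_63 = 7;  h_64 = 12
  h_65 = 3;  h_66 = 9;  h_67 = 9;  h_68 = 6;  h_69 = 1;  h_70 = 7
  h_71 = 6;  h_72 = 3;  h_73 = 6;  h_74 = 6;  h_75 = 6;  h_76 = 5
  h_77 = 2;  h_78 = 9;  h_79 = 8;  h_80 = 11;  h_81 = 4;  h_82 = 10
  h_83 = 11;  h_84 = 5;  h_85 = 2;  h_86 = 1;  h_87 = 8;  h_88 = 1
  h_89 = 8;  h_90 = 11;  h_91 = 10;  h_92 = 1;  h_93 = 1;  h_94 = 4
  h_95 = 5;  h_96 = 12;  h_97 = 11;  h_98 = 10;  h_99 = 11;  h_100 = 7
  h_101 = 6;  h_102 = 4;  h_103 = 12;  h_104 = 6;  h_105 = 4;  h_106 = 5
  h_107 = 10;  h_108 = 7;  h_109 = 4;  h_110 = 0;  h_111 = 5;  h_112 = 7
  h_113 = 9;  h_114 = 8;  h_115 = 3;  h_116 = 5;  h_117 = 11;  h_118 = 1
  h_119 = 7;  h_120 = 10;  h_121 = 7;  h_122 = 6;  h_123 = 7;  h_124 = 0
  h_125 = 12;  h_126 = 6;  h_127 = 3;  h_128 = 9;  h_129 = 8;  h_130 = 2
  h_131 = 9;  h_132 = 9;  h_133 = 9;  h_134 = 12;  h_135 = 6;  h_136 = 11
  h_137 = 11;  h_138 = 4;  h_139 = 3;  h_140 = 7;  h_141 = 5;  h_142 = 8
  h_143 = 2;  h_144 = 6;  h_145 = 0;  h_146 = 4;  h_147 = 9;  h_148 = 2
  h_149 = 3;  h_150 = 3;  h_151 = 7;  h_152 = 11;  h_153 = 11;  h_154 = 2
  h_155 = 3;  h_156 = 7;  h_157 = 1;  h_158 = 9;  h_159 = 1;  h_160 = 8
  h_161 = 2;  h_162 = 12;  h_163 = 6;  h_164 = 2;  h_165 = 8;  h_166 = 8
  h_167 = 5;  h_168 = 4;  h_169 = 4;  h_170 = 8;  h_171 = 7;  h_172 = 9
  h_173 = 2;  h_174 = 5;  h_175 = 1;  h_176 = 10;  h_177 = 6;  h_178 = 9
  h_179 = 10;  h_180 = 11;  h_181 = 10;  h_182 = 1;  h_183 = 6;  h_184 = 0
  h_185 = 1;  h_186 = 11;  h_187 = 10;  h_188 = 10;  h_189 = 1;  h_190 = 3
  h_191 = 12;  h_192 = 2;  h_193 = 8;  h_194 = 5;  h_195 = 5;  h_196 = 11
  h_197 = 10;  h_198 = 9;  h_199 = 6;  h_200 = 10;  h_201 = 10;  h_202 = 10
  h_203 = 11;  h_204 = 1;  h_205 = 2;  h_206 = 0;  h_207 = 2;  h_208 = 4
  h_209 = 5;  h_210 = 6;  h_211 = 4;  h_212 = 5;  h_213 = 5;  h_214 = 9
  h_215 = 12;  h_216 = 3;  h_217 = 4;  h_218 = 2;  h_219 = 12;  h_220 = 1
  h_221 = 4;  h_222 = 4;  h_223 = 9;  h_224 = 3;  h_225 = 0;  h_226 = 3
  h_227 = 11;  h_228 = 7;  h_229 = 11;  h_230 = 8;  h_231 = 10;  h_232 = 0
  h_233 = 6;  h_234 = 4;  h_235 = 8;  h_236 = 6;  h_237 = 3;  h_238 = 12
  h_239 = 0;  h_240 = 4
h_241 = 11·4 + 8·0 + 2·12 + 10·3 + 3·6 = 12
h_242 = 11·12 + 8·4 + 2·0 + 10·12 + 3·3 = 7

7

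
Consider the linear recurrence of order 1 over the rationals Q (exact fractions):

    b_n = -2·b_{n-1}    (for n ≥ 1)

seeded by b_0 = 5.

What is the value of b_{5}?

-160

b_1 = -2·5 = -10
b_2 = -2·-10 = 20
b_3 = -2·20 = -40
b_4 = -2·-40 = 80
b_5 = -2·80 = -160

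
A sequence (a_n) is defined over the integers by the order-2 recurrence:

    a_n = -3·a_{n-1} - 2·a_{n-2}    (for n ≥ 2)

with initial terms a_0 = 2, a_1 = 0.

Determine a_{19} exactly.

a_2 = -3·0 + -2·2 = -4
a_3 = -3·-4 + -2·0 = 12
a_4 = -3·12 + -2·-4 = -28
a_5 = -3·-28 + -2·12 = 60
a_6 = -3·60 + -2·-28 = -124
a_7 = -3·-124 + -2·60 = 252
a_8 = -3·252 + -2·-124 = -508
a_9 = -3·-508 + -2·252 = 1020
a_10 = -3·1020 + -2·-508 = -2044
a_11 = -3·-2044 + -2·1020 = 4092
a_12 = -3·4092 + -2·-2044 = -8188
a_13 = -3·-8188 + -2·4092 = 16380
a_14 = -3·16380 + -2·-8188 = -32764
a_15 = -3·-32764 + -2·16380 = 65532
a_16 = -3·65532 + -2·-32764 = -131068
a_17 = -3·-131068 + -2·65532 = 262140
a_18 = -3·262140 + -2·-131068 = -524284
a_19 = -3·-524284 + -2·262140 = 1048572

1048572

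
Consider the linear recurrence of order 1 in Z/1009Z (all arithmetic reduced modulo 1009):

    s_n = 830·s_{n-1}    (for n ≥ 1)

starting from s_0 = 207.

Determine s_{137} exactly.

s_1 = 830·207 = 280
s_2 = 830·280 = 330
s_3 = 830·330 = 461
s_4 = 830·461 = 219
s_5 = 830·219 = 150
s_6 = 830·150 = 393
s_7 = 830·393 = 283
s_8 = 830·283 = 802
s_9 = 830·802 = 729
s_10 = 830·729 = 679
s_11 = 830·679 = 548
s_12 = 830·548 = 790
s_13 = 830·790 = 859
s_14 = 830·859 = 616
s_15 = 830·616 = 726
s_16 = 830·726 = 207
(s_16) = (207) = (s_0), so the sequence has period 16.
137 ≡ 9 (mod 16), hence s_137 = s_9 = 729.

729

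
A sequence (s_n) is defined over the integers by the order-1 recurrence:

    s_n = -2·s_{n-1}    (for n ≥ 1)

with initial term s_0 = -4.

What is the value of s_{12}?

s_1 = -2·-4 = 8
s_2 = -2·8 = -16
s_3 = -2·-16 = 32
s_4 = -2·32 = -64
s_5 = -2·-64 = 128
s_6 = -2·128 = -256
s_7 = -2·-256 = 512
s_8 = -2·512 = -1024
s_9 = -2·-1024 = 2048
s_10 = -2·2048 = -4096
s_11 = -2·-4096 = 8192
s_12 = -2·8192 = -16384

-16384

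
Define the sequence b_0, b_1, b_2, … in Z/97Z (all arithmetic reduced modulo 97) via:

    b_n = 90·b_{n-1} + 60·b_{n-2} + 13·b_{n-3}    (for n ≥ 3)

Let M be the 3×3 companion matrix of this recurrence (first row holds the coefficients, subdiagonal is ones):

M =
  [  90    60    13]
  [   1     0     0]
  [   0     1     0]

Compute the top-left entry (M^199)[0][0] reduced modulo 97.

31

(M^199)[0][0] is the top entry after applying M 199 times to the unit state (1, 0, 0). Equivalently it is h_{201} for the auxiliary sequence (h_n) obeying the same recurrence with h_2 = 1 and h_i = 0 for 0 ≤ i < 2:
h_3 = 90·1 + 60·0 + 13·0 = 90
h_4 = 90·90 + 60·1 + 13·0 = 12
h_5 = 90·12 + 60·90 + 13·1 = 91
h_6 = 90·91 + 60·12 + 13·90 = 89
h_7 = 90·89 + 60·91 + 13·12 = 46
h_8 = 90·46 + 60·89 + 13·91 = 90
Continuing the recurrence:
  h_9 = 86;  h_10 = 61;  h_11 = 83;  h_12 = 26;  h_13 = 62;  h_14 = 71
  h_15 = 69;  h_16 = 24;  h_17 = 45;  h_18 = 82;  h_19 = 13;  h_20 = 79
  h_21 = 32;  h_22 = 29;  h_23 = 28;  h_24 = 20;  h_25 = 74;  h_26 = 76
  h_27 = 94;  h_28 = 14;  h_29 = 31;  h_30 = 2;  h_31 = 88;  h_32 = 4
  h_33 = 40;  h_34 = 37;  h_35 = 59;  h_36 = 96;  h_37 = 51;  h_38 = 59
  h_39 = 15;  h_40 = 24;  h_41 = 44;  h_42 = 66;  h_43 = 65;  h_44 = 3
  h_45 = 81;  h_46 = 70;  h_47 = 44;  h_48 = 95;  h_49 = 72;  h_50 = 45
  h_51 = 2;  h_52 = 33;  h_53 = 86;  h_54 = 46;  h_55 = 29;  h_56 = 86
  h_57 = 87;  h_58 = 78;  h_59 = 69;  h_60 = 90;  h_61 = 62;  h_62 = 43
  h_63 = 30;  h_64 = 72;  h_65 = 12;  h_66 = 67;  h_67 = 23;  h_68 = 38
  h_69 = 45;  h_70 = 33;  h_71 = 53;  h_72 = 60;  h_73 = 85;  h_74 = 8
  h_75 = 4;  h_76 = 5;  h_77 = 18;  h_78 = 32;  h_79 = 48;  h_80 = 72
  h_81 = 76;  h_82 = 47;  h_83 = 26;  h_84 = 37;  h_85 = 69;  h_86 = 38
  h_87 = 87;  h_88 = 46;  h_89 = 57;  h_90 = 0;  h_91 = 41;  h_92 = 66
  h_93 = 58;  h_94 = 13;  h_95 = 76;  h_96 = 32;  h_97 = 43;  h_98 = 85
  h_99 = 73;  h_100 = 7;  h_101 = 4;  h_102 = 80;  h_103 = 62;  h_104 = 53
  h_105 = 24;  h_106 = 35;  h_107 = 41;  h_108 = 88;  h_109 = 68;  h_110 = 2
  h_111 = 69;  h_112 = 36;  h_113 = 34;  h_114 = 6;  h_115 = 41;  h_116 = 30
  h_117 = 0;  h_118 = 5;  h_119 = 64;  h_120 = 46;  h_121 = 91;  h_122 = 45
  h_123 = 20;  h_124 = 57;  h_125 = 28;  h_126 = 89;  h_127 = 52;  h_128 = 5
  h_129 = 71;  h_130 = 91;  h_131 = 2;  h_132 = 64;  h_133 = 79;  h_134 = 15
  h_135 = 35;  h_136 = 33;  h_137 = 27;  h_138 = 15;  h_139 = 4;  h_140 = 59
  h_141 = 22;  h_142 = 43;  h_143 = 40;  h_144 = 64;  h_145 = 86;  h_146 = 72
  h_147 = 56;  h_148 = 2;  h_149 = 14;  h_150 = 71;  h_151 = 78;  h_152 = 16
  h_153 = 59;  h_154 = 9;  h_155 = 96;  h_156 = 53;  h_157 = 74;  h_158 = 30
  h_159 = 69;  h_160 = 48;  h_161 = 23;  h_162 = 27;  h_163 = 69;  h_164 = 78
  h_165 = 65;  h_166 = 78;  h_167 = 3;  h_168 = 72;  h_169 = 11;  h_170 = 14
  h_171 = 43;  h_172 = 3;  h_173 = 25;  h_174 = 79;  h_175 = 16;  h_176 = 6
  h_177 = 5;  h_178 = 48;  h_179 = 42;  h_180 = 32;  h_181 = 10;  h_182 = 68
  h_183 = 55;  h_184 = 42;  h_185 = 10;  h_186 = 61;  h_187 = 40;  h_188 = 18
  h_189 = 60;  h_190 = 16;  h_191 = 36;  h_192 = 33;  h_193 = 3;  h_194 = 2
  h_195 = 13;  h_196 = 68;  h_197 = 39;  h_198 = 96;  h_199 = 30
h_200 = 90·30 + 60·96 + 13·39 = 43
h_201 = 90·43 + 60·30 + 13·96 = 31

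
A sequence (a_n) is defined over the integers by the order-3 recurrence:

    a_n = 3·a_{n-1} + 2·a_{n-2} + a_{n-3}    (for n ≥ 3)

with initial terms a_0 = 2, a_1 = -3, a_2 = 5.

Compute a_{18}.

a_3 = 3·5 + 2·-3 + 1·2 = 11
a_4 = 3·11 + 2·5 + 1·-3 = 40
a_5 = 3·40 + 2·11 + 1·5 = 147
a_6 = 3·147 + 2·40 + 1·11 = 532
a_7 = 3·532 + 2·147 + 1·40 = 1930
a_8 = 3·1930 + 2·532 + 1·147 = 7001
a_9 = 3·7001 + 2·1930 + 1·532 = 25395
a_10 = 3·25395 + 2·7001 + 1·1930 = 92117
a_11 = 3·92117 + 2·25395 + 1·7001 = 334142
a_12 = 3·334142 + 2·92117 + 1·25395 = 1212055
a_13 = 3·1212055 + 2·334142 + 1·92117 = 4396566
a_14 = 3·4396566 + 2·1212055 + 1·334142 = 15947950
a_15 = 3·15947950 + 2·4396566 + 1·1212055 = 57849037
a_16 = 3·57849037 + 2·15947950 + 1·4396566 = 209839577
a_17 = 3·209839577 + 2·57849037 + 1·15947950 = 761164755
a_18 = 3·761164755 + 2·209839577 + 1·57849037 = 2761022456

2761022456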